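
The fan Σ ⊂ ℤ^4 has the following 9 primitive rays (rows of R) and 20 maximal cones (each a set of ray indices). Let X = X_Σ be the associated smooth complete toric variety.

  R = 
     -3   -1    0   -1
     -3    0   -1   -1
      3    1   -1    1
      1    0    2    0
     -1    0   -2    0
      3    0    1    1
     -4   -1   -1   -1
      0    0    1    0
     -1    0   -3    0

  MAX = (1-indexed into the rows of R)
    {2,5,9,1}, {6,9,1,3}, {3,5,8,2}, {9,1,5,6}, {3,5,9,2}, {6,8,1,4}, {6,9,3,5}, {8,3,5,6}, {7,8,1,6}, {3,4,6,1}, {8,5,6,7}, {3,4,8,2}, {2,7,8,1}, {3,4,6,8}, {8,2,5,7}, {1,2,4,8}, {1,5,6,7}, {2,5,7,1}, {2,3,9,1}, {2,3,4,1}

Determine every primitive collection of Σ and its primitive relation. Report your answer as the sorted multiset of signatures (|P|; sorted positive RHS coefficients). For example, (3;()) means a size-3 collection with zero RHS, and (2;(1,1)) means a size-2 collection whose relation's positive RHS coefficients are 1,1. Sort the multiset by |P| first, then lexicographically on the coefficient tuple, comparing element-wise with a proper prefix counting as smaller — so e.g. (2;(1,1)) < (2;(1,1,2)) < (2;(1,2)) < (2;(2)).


|primitive collections| = 10. Relations:

  P={2,6}:  v_{2} + v_{6} = 0 ; sig = (2;())
  P={4,5}:  v_{4} + v_{5} = 0 ; sig = (2;())
  P={3,7}:  v_{3} + v_{7} = v_{5} ; sig = (2;(1))
  P={8,9}:  v_{8} + v_{9} = v_{5} ; sig = (2;(1))
  P={4,7}:  v_{4} + v_{7} = v_{1} + v_{8} ; sig = (2;(1,1))
  P={4,9}:  v_{4} + v_{9} = v_{1} + v_{3} ; sig = (2;(1,1))
  P={7,9}:  v_{7} + v_{9} = v_{1} + 2·v_{5} ; sig = (2;(1,2))
  P={1,3,8}:  v_{1} + v_{3} + v_{8} = 0 ; sig = (3;())
  P={1,3,5}:  v_{1} + v_{3} + v_{5} = v_{9} ; sig = (3;(1))
  P={1,5,8}:  v_{1} + v_{5} + v_{8} = v_{7} ; sig = (3;(1))

Sorted signature multiset PRS(X):
    |P|=2: 7 collections, coeffs (), (), (1), (1), (1,1), (1,1), (1,2)
    |P|=3: 3 collections, coeffs (), (1), (1)


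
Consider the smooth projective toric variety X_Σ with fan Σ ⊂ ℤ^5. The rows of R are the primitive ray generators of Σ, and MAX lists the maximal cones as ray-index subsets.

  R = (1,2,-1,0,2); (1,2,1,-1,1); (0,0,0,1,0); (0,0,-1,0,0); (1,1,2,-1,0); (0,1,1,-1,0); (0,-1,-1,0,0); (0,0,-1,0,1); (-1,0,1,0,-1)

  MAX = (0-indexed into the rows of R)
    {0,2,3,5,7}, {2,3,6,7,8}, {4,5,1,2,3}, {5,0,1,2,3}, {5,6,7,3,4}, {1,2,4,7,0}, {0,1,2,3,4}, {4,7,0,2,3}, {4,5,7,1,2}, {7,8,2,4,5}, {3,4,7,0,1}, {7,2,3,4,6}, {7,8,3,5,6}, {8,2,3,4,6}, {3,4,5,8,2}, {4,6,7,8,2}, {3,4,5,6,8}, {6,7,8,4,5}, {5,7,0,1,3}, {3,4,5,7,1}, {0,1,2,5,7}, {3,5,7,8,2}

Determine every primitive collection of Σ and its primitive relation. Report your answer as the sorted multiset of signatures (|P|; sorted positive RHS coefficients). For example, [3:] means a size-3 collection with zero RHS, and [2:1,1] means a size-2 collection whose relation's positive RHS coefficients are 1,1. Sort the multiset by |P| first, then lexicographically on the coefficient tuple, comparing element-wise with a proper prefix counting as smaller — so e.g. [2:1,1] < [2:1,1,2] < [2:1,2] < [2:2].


The 9 primitive collections of Σ (r=9, n=5):

  • {1,6}:  v_{1} + v_{6} = v_{3} + v_{4} + v_{7} — sig = [2:1,1,1]
  • {0,6}:  v_{0} + v_{6} = v_{2} + 2·v_{3} + v_{4} + 2·v_{7} — sig = [2:1,1,2,2]
  • {0,8}:  v_{0} + v_{8} = 2·v_{2} + v_{3} + 2·v_{5} + v_{7} — sig = [2:1,1,2,2]
  • {1,8}:  v_{1} + v_{8} = v_{2} + 2·v_{5} — sig = [2:1,2]
  • {2,5,6}:  v_{2} + v_{5} + v_{6} = 0 — sig = [3:]
  • {0,4,5}:  v_{0} + v_{4} + v_{5} = 2·v_{1} — sig = [3:2]
  • {1,2,3,7}:  v_{1} + v_{2} + v_{3} + v_{7} = v_{0} — sig = [4:1]
  • {3,4,7,8}:  v_{3} + v_{4} + v_{7} + v_{8} = v_{5} — sig = [4:1]
  • {2,3,4,5,7}:  v_{2} + v_{3} + v_{4} + v_{5} + v_{7} = v_{1} — sig = [5:1]

Sorted signature multiset PRS(X):
    [2:1,1,1]
    [2:1,1,2,2]
    [2:1,1,2,2]
    [2:1,2]
    [3:]
    [3:2]
    [4:1]
    [4:1]
    [5:1]


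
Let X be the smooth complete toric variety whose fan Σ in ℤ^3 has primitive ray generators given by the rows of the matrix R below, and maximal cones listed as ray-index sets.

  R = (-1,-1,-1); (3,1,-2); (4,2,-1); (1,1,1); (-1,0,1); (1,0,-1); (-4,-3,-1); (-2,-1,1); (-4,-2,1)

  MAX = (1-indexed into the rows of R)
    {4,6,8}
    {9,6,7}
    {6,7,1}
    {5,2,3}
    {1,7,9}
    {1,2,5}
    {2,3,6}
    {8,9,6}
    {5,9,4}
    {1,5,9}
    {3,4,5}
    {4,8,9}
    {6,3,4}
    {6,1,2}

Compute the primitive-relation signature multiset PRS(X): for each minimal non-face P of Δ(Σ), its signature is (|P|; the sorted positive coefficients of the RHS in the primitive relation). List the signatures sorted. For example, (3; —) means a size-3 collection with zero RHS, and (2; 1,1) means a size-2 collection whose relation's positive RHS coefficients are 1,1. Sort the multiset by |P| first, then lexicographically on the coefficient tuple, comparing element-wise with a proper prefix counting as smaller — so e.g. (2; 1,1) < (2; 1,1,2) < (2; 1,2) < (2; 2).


The 17 primitive collections of Σ (r=9, n=3):

  P={1,4}:  v_{1} + v_{4} = 0  ⇒ sig = (2; —)
  P={3,9}:  v_{3} + v_{9} = 0  ⇒ sig = (2; —)
  P={5,6}:  v_{5} + v_{6} = 0  ⇒ sig = (2; —)
  P={1,3}:  v_{1} + v_{3} = v_{2}  ⇒ sig = (2; 1)
  P={2,4}:  v_{2} + v_{4} = v_{3}  ⇒ sig = (2; 1)
  P={2,8}:  v_{2} + v_{8} = v_{6}  ⇒ sig = (2; 1)
  P={2,9}:  v_{2} + v_{9} = v_{1}  ⇒ sig = (2; 1)
  P={1,8}:  v_{1} + v_{8} = v_{6} + v_{9}  ⇒ sig = (2; 1,1)
  P={3,7}:  v_{3} + v_{7} = v_{1} + v_{6}  ⇒ sig = (2; 1,1)
  P={3,8}:  v_{3} + v_{8} = v_{4} + v_{6}  ⇒ sig = (2; 1,1)
  P={4,7}:  v_{4} + v_{7} = v_{6} + v_{9}  ⇒ sig = (2; 1,1)
  P={5,7}:  v_{5} + v_{7} = v_{1} + v_{9}  ⇒ sig = (2; 1,1)
  P={5,8}:  v_{5} + v_{8} = v_{4} + v_{9}  ⇒ sig = (2; 1,1)
  P={2,7}:  v_{2} + v_{7} = 2·v_{1} + v_{6}  ⇒ sig = (2; 1,2)
  P={7,8}:  v_{7} + v_{8} = 2·v_{6} + 2·v_{9}  ⇒ sig = (2; 2,2)
  P={1,6,9}:  v_{1} + v_{6} + v_{9} = v_{7}  ⇒ sig = (3; 1)
  P={4,6,9}:  v_{4} + v_{6} + v_{9} = v_{8}  ⇒ sig = (3; 1)

Signatures (|P|; sorted positive RHS coefficients), sorted:
    |P|=2: 15 collections, coeffs (), (), (), (1), (1), (1), (1), (1,1), (1,1), (1,1), (1,1), (1,1), (1,1), (1,2), (2,2)
    |P|=3: 2 collections, coeffs (1), (1)


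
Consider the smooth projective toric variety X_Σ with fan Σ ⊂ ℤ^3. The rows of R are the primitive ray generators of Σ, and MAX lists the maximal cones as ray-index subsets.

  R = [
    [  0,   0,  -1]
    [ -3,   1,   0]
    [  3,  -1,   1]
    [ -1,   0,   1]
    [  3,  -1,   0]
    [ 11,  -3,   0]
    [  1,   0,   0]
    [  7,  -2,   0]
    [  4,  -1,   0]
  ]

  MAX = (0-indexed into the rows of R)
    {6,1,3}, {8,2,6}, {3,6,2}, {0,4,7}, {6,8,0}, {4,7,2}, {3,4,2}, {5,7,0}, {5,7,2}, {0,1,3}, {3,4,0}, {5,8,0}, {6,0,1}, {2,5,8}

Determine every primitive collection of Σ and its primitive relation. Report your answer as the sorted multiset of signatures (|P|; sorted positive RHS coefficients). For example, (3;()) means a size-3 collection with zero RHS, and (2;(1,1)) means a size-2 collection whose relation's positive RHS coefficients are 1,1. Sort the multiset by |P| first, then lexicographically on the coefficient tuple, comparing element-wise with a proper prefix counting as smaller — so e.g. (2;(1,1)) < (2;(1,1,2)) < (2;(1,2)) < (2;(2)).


Minimal non-faces — 16 found among 9 rays, 14 max cones:

  • {1,4}:  v_{1} + v_{4} = 0 — sig = (2;())
  • {0,2}:  v_{0} + v_{2} = v_{4} — sig = (2;(1))
  • {1,7}:  v_{1} + v_{7} = v_{8} — sig = (2;(1))
  • {1,8}:  v_{1} + v_{8} = v_{6} — sig = (2;(1))
  • {3,8}:  v_{3} + v_{8} = v_{2} — sig = (2;(1))
  • {4,6}:  v_{4} + v_{6} = v_{8} — sig = (2;(1))
  • {4,8}:  v_{4} + v_{8} = v_{7} — sig = (2;(1))
  • {7,8}:  v_{7} + v_{8} = v_{5} — sig = (2;(1))
  • {1,2}:  v_{1} + v_{2} = v_{3} + v_{6} — sig = (2;(1,1))
  • {3,5}:  v_{3} + v_{5} = v_{2} + v_{7} — sig = (2;(1,1))
  • {3,7}:  v_{3} + v_{7} = v_{2} + v_{4} — sig = (2;(1,1))
  • {1,5}:  v_{1} + v_{5} = 2·v_{8} — sig = (2;(2))
  • {4,5}:  v_{4} + v_{5} = 2·v_{7} — sig = (2;(2))
  • {6,7}:  v_{6} + v_{7} = 2·v_{8} — sig = (2;(2))
  • {5,6}:  v_{5} + v_{6} = 3·v_{8} — sig = (2;(3))
  • {0,3,6}:  v_{0} + v_{3} + v_{6} = 0 — sig = (3;())

so the primitive-relation signature multiset is
    |P|=2: 15 collections, coeffs (), (1), (1), (1), (1), (1), (1), (1), (1,1), (1,1), (1,1), (2), (2), (2), (3)
    |P|=3: 1 collection, coeffs ()


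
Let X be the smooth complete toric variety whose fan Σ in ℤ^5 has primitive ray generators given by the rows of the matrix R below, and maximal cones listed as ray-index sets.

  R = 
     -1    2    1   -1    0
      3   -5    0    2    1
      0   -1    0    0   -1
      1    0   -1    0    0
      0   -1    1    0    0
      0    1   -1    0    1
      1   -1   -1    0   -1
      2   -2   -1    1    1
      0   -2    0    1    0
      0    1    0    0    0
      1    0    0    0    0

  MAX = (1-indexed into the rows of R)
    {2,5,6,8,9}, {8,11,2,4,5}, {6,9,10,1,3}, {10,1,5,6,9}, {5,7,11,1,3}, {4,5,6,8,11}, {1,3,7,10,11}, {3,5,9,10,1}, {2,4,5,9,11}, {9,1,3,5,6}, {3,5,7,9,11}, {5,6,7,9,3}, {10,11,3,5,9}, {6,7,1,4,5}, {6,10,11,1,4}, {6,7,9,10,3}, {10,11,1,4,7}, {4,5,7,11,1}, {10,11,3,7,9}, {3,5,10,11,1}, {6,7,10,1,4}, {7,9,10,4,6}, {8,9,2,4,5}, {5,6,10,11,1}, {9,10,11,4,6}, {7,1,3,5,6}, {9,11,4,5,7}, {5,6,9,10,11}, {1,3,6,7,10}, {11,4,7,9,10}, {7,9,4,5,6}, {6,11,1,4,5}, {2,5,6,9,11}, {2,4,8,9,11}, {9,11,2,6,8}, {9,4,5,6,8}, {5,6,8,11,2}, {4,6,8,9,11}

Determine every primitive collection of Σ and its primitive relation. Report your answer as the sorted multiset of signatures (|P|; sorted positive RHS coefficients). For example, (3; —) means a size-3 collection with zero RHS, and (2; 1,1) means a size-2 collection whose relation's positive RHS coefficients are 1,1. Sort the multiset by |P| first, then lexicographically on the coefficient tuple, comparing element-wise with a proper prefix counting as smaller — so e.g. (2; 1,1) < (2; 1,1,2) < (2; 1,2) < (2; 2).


The 20 primitive collections of Σ (r=11, n=5):

  {3,4}:  v_{3} + v_{4} = v_{7} ; sig = (2; 1)
  {1,8}:  v_{1} + v_{8} = v_{5} + v_{6} + v_{11} ; sig = (2; 1,1,1)
  {3,8}:  v_{3} + v_{8} = 2·v_{4} + v_{5} + v_{9} ; sig = (2; 1,1,2)
  {8,10}:  v_{8} + v_{10} = v_{6} + v_{9} + 2·v_{11} ; sig = (2; 1,1,2)
  {1,2}:  v_{1} + v_{2} = 2·v_{5} + v_{6} + v_{9} + 2·v_{11} ; sig = (2; 1,1,2,2)
  {2,10}:  v_{2} + v_{10} = v_{5} + v_{6} + 2·v_{9} + 3·v_{11} ; sig = (2; 1,1,2,3)
  {7,8}:  v_{7} + v_{8} = 3·v_{4} + v_{5} + v_{9} ; sig = (2; 1,1,3)
  {2,3}:  v_{2} + v_{3} = 2·v_{4} + 2·v_{5} + 2·v_{9} + v_{11} ; sig = (2; 1,2,2,2)
  {2,7}:  v_{2} + v_{7} = 3·v_{4} + 2·v_{5} + 2·v_{9} + v_{11} ; sig = (2; 1,2,2,3)
  {1,4,9}:  v_{1} + v_{4} + v_{9} = 0 ; sig = (3; —)
  {1,7,9}:  v_{1} + v_{7} + v_{9} = v_{3} ; sig = (3; 1)
  {3,6,11}:  v_{3} + v_{6} + v_{11} = v_{4} ; sig = (3; 1)
  {4,5,10}:  v_{4} + v_{5} + v_{10} = v_{11} ; sig = (3; 1)
  {1,9,11}:  v_{1} + v_{9} + v_{11} = v_{5} + v_{10} ; sig = (3; 1,1)
  {5,7,10}:  v_{5} + v_{7} + v_{10} = v_{3} + v_{11} ; sig = (3; 1,1)
  {2,4,6}:  v_{2} + v_{4} + v_{6} = 2·v_{8} ; sig = (3; 2)
  {6,7,11}:  v_{6} + v_{7} + v_{11} = 2·v_{4} ; sig = (3; 2)
  {3,5,6,10}:  v_{3} + v_{5} + v_{6} + v_{10} = 0 ; sig = (4; —)
  {5,8,9,11}:  v_{5} + v_{8} + v_{9} + v_{11} = v_{2} ; sig = (4; 1)
  {4,5,6,9,11}:  v_{4} + v_{5} + v_{6} + v_{9} + v_{11} = v_{8} ; sig = (5; 1)

Signatures (|P|; sorted positive RHS coefficients), sorted:
[(2; 1), (2; 1,1,1), (2; 1,1,2), (2; 1,1,2), (2; 1,1,2,2), (2; 1,1,2,3), (2; 1,1,3), (2; 1,2,2,2), (2; 1,2,2,3), (3; —), (3; 1), (3; 1), (3; 1), (3; 1,1), (3; 1,1), (3; 2), (3; 2), (4; —), (4; 1), (5; 1)]


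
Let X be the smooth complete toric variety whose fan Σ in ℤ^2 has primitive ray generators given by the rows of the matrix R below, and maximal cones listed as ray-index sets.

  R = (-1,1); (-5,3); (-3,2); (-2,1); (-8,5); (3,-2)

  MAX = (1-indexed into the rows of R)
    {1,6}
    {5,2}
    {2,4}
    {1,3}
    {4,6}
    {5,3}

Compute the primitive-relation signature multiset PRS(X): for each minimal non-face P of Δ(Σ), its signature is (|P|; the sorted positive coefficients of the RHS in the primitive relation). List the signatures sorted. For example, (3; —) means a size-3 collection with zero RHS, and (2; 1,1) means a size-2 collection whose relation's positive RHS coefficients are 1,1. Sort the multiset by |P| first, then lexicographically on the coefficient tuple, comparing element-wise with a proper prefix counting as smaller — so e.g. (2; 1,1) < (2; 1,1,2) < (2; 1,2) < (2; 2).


Minimal non-faces — 9 found among 6 rays, 6 max cones:

  P={3,6}:  v_{3} + v_{6} = 0  ⟹  sig = (2; —)
  P={1,4}:  v_{1} + v_{4} = v_{3}  ⟹  sig = (2; 1)
  P={2,3}:  v_{2} + v_{3} = v_{5}  ⟹  sig = (2; 1)
  P={2,6}:  v_{2} + v_{6} = v_{4}  ⟹  sig = (2; 1)
  P={3,4}:  v_{3} + v_{4} = v_{2}  ⟹  sig = (2; 1)
  P={5,6}:  v_{5} + v_{6} = v_{2}  ⟹  sig = (2; 1)
  P={1,2}:  v_{1} + v_{2} = 2·v_{3}  ⟹  sig = (2; 2)
  P={4,5}:  v_{4} + v_{5} = 2·v_{2}  ⟹  sig = (2; 2)
  P={1,5}:  v_{1} + v_{5} = 3·v_{3}  ⟹  sig = (2; 3)

Signatures (|P|; sorted positive RHS coefficients), sorted:
[(2; —), (2; 1), (2; 1), (2; 1), (2; 1), (2; 1), (2; 2), (2; 2), (2; 3)]


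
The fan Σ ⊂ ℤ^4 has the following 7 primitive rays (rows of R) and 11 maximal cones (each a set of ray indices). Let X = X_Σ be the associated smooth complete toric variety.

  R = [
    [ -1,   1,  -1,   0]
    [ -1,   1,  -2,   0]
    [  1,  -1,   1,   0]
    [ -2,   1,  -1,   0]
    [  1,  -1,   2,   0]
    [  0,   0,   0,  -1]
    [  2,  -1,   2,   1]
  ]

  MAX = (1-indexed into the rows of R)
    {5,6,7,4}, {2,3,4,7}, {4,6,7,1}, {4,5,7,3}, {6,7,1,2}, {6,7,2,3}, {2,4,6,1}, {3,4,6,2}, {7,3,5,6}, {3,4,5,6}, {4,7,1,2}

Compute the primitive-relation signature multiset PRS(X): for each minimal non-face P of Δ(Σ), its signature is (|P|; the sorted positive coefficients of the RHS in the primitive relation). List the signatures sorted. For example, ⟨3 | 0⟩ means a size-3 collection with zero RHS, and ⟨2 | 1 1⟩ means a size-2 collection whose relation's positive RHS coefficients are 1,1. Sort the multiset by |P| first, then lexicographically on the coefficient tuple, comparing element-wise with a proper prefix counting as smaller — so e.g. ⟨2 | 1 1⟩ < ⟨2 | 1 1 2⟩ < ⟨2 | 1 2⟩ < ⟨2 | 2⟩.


Primitive collections (5):

  • {1,3}:  v_{1} + v_{3} = 0 ; sig = ⟨2 | 0⟩
  • {2,5}:  v_{2} + v_{5} = 0 ; sig = ⟨2 | 0⟩
  • {1,5}:  v_{1} + v_{5} = v_{4} + v_{6} + v_{7} ; sig = ⟨2 | 1 1 1⟩
  • {2,4,6,7}:  v_{2} + v_{4} + v_{6} + v_{7} = v_{1} ; sig = ⟨4 | 1⟩
  • {3,4,6,7}:  v_{3} + v_{4} + v_{6} + v_{7} = v_{5} ; sig = ⟨4 | 1⟩

so the primitive-relation signature multiset is
{ ⟨2 | 0⟩ ×2,  ⟨2 | 1 1 1⟩,  ⟨4 | 1⟩ ×2 }


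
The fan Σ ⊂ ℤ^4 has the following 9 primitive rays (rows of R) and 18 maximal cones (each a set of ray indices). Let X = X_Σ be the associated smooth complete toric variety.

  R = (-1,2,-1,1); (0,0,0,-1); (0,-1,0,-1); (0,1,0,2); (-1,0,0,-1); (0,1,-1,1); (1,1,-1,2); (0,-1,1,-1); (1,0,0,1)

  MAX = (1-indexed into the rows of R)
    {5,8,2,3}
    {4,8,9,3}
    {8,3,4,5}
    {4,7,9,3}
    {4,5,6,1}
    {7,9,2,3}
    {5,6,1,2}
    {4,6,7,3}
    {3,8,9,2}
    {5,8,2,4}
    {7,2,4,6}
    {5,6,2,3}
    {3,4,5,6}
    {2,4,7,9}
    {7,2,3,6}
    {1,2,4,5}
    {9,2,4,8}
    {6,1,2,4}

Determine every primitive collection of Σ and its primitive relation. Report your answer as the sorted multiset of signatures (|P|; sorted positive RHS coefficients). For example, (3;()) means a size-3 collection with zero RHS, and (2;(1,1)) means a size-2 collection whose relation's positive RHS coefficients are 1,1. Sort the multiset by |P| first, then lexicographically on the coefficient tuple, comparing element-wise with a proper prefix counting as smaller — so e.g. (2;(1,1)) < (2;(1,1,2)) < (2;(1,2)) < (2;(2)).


11 minimal non-faces of Δ(Σ) (on 9 rays):

  • {5,9}:  v_{5} + v_{9} = 0 ; sig = (2;())
  • {6,8}:  v_{6} + v_{8} = 0 ; sig = (2;())
  • {5,7}:  v_{5} + v_{7} = v_{6} ; sig = (2;(1))
  • {6,9}:  v_{6} + v_{9} = v_{7} ; sig = (2;(1))
  • {7,8}:  v_{7} + v_{8} = v_{9} ; sig = (2;(1))
  • {1,3}:  v_{1} + v_{3} = v_{5} + v_{6} ; sig = (2;(1,1))
  • {1,8}:  v_{1} + v_{8} = v_{2} + v_{4} + v_{5} ; sig = (2;(1,1,1))
  • {1,9}:  v_{1} + v_{9} = v_{2} + v_{4} + v_{6} ; sig = (2;(1,1,1))
  • {1,7}:  v_{1} + v_{7} = v_{2} + v_{4} + 2·v_{6} ; sig = (2;(1,1,2))
  • {2,3,4}:  v_{2} + v_{3} + v_{4} = 0 ; sig = (3;())
  • {2,4,5,6}:  v_{2} + v_{4} + v_{5} + v_{6} = v_{1} ; sig = (4;(1))

so the primitive-relation signature multiset is
{ (2;()) ×2,  (2;(1)) ×3,  (2;(1,1)),  (2;(1,1,1)) ×2,  (2;(1,1,2)),  (3;()),  (4;(1)) }


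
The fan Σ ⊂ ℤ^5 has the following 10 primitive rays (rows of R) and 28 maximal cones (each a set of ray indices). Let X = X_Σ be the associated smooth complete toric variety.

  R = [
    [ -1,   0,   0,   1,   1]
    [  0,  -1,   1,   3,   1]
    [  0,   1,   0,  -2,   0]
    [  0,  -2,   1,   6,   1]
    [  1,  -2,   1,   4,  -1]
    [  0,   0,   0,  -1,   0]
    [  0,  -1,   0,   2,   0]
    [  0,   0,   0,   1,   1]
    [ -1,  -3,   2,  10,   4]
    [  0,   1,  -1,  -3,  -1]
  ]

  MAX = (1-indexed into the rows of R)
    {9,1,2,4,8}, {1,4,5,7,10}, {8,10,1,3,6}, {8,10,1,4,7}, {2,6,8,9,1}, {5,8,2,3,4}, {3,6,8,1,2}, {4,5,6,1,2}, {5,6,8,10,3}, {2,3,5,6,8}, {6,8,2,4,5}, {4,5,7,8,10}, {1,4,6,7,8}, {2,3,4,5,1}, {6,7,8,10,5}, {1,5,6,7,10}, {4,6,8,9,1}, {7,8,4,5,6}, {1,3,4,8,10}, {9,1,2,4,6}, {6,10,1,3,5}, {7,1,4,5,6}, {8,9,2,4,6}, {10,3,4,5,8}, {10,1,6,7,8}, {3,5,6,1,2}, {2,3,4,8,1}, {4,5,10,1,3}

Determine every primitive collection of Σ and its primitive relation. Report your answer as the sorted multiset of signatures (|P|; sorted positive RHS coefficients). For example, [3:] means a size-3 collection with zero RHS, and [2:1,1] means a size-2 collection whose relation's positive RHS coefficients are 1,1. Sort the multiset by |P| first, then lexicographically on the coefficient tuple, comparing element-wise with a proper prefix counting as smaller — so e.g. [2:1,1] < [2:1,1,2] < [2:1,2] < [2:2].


11 collections generate NE(X_Σ); each relation:

  P={2,10}:  v_{2} + v_{10} = 0  ⇒ sig = [2:]
  P={3,7}:  v_{3} + v_{7} = 0  ⇒ sig = [2:]
  P={2,7}:  v_{2} + v_{7} = v_{4} + v_{6}  ⇒ sig = [2:1,1]
  P={9,10}:  v_{9} + v_{10} = v_{1} + v_{4} + v_{6} + v_{8}  ⇒ sig = [2:1,1,1,1]
  P={3,9}:  v_{3} + v_{9} = v_{1} + 2·v_{2} + v_{8}  ⇒ sig = [2:1,1,2]
  P={5,9}:  v_{5} + v_{9} = v_{2} + 2·v_{4} + v_{6}  ⇒ sig = [2:1,1,2]
  P={7,9}:  v_{7} + v_{9} = v_{1} + 2·v_{4} + 2·v_{6} + v_{8}  ⇒ sig = [2:1,1,2,2]
  P={1,5,8}:  v_{1} + v_{5} + v_{8} = v_{4}  ⇒ sig = [3:1]
  P={3,4,6}:  v_{3} + v_{4} + v_{6} = v_{2}  ⇒ sig = [3:1]
  P={4,6,10}:  v_{4} + v_{6} + v_{10} = v_{7}  ⇒ sig = [3:1]
  P={1,2,4,6,8}:  v_{1} + v_{2} + v_{4} + v_{6} + v_{8} = v_{9}  ⇒ sig = [5:1]

so the primitive-relation signature multiset is
    [2:]
    [2:]
    [2:1,1]
    [2:1,1,1,1]
    [2:1,1,2]
    [2:1,1,2]
    [2:1,1,2,2]
    [3:1]
    [3:1]
    [3:1]
    [5:1]


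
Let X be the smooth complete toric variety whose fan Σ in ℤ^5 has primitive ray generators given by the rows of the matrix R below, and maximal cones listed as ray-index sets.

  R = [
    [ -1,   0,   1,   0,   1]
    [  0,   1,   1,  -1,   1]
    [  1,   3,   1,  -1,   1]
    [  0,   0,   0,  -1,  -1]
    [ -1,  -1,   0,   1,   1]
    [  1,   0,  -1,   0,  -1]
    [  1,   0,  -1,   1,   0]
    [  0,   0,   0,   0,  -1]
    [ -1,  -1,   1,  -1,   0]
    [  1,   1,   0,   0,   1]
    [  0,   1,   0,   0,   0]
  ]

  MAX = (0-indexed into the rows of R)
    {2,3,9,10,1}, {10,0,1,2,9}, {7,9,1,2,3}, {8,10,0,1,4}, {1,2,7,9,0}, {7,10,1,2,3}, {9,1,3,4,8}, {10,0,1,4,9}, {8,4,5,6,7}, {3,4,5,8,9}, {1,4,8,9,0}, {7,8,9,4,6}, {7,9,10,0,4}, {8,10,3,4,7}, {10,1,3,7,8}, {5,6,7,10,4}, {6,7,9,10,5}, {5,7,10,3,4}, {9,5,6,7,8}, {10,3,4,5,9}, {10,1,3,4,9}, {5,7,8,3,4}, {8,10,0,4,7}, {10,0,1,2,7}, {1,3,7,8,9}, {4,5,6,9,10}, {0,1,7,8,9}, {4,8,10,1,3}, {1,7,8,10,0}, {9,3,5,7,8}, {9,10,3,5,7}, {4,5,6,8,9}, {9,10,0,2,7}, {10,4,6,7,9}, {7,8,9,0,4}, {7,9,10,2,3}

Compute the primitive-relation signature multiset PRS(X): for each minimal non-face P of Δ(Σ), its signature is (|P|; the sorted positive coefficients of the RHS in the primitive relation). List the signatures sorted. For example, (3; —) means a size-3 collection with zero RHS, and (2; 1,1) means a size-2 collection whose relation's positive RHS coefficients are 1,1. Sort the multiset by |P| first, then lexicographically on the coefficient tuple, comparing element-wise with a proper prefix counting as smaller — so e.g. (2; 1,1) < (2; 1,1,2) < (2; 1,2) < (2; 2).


Σ has 17 primitive collections:

  P = {0,5}:  v_{0} + v_{5} = 0  ⟹  sig = (2; —)
  P = {1,6}:  v_{1} + v_{6} = v_{9}  ⟹  sig = (2; 1)
  P = {3,6}:  v_{3} + v_{6} = v_{5}  ⟹  sig = (2; 1)
  P = {0,3}:  v_{0} + v_{3} = v_{8} + v_{10}  ⟹  sig = (2; 1,1)
  P = {1,5}:  v_{1} + v_{5} = v_{3} + v_{9}  ⟹  sig = (2; 1,1)
  P = {0,6}:  v_{0} + v_{6} = v_{4} + v_{7} + v_{9}  ⟹  sig = (2; 1,1,1)
  P = {2,4}:  v_{2} + v_{4} = v_{0} + v_{9} + v_{10}  ⟹  sig = (2; 1,1,1)
  P = {2,5}:  v_{2} + v_{5} = v_{3} + v_{7} + 2·v_{9} + v_{10}  ⟹  sig = (2; 1,1,1,2)
  P = {2,6}:  v_{2} + v_{6} = v_{7} + 2·v_{9} + v_{10}  ⟹  sig = (2; 1,1,2)
  P = {2,8}:  v_{2} + v_{8} = 2·v_{1} + v_{7}  ⟹  sig = (2; 1,2)
  P = {6,8,10}:  v_{6} + v_{8} + v_{10} = 0  ⟹  sig = (3; —)
  P = {1,4,7}:  v_{1} + v_{4} + v_{7} = v_{0}  ⟹  sig = (3; 1)
  P = {5,8,10}:  v_{5} + v_{8} + v_{10} = v_{3}  ⟹  sig = (3; 1)
  P = {8,9,10}:  v_{8} + v_{9} + v_{10} = v_{1}  ⟹  sig = (3; 1)
  P = {3,4,7,9}:  v_{3} + v_{4} + v_{7} + v_{9} = 0  ⟹  sig = (4; —)
  P = {1,7,9,10}:  v_{1} + v_{7} + v_{9} + v_{10} = v_{2}  ⟹  sig = (4; 1)
  P = {4,5,7,9}:  v_{4} + v_{5} + v_{7} + v_{9} = v_{6}  ⟹  sig = (4; 1)

so the primitive-relation signature multiset is
    |P|=2: 10 collections, coeffs (), (1), (1), (1,1), (1,1), (1,1,1), (1,1,1), (1,1,1,2), (1,1,2), (1,2)
    |P|=3: 4 collections, coeffs (), (1), (1), (1)
    |P|=4: 3 collections, coeffs (), (1), (1)


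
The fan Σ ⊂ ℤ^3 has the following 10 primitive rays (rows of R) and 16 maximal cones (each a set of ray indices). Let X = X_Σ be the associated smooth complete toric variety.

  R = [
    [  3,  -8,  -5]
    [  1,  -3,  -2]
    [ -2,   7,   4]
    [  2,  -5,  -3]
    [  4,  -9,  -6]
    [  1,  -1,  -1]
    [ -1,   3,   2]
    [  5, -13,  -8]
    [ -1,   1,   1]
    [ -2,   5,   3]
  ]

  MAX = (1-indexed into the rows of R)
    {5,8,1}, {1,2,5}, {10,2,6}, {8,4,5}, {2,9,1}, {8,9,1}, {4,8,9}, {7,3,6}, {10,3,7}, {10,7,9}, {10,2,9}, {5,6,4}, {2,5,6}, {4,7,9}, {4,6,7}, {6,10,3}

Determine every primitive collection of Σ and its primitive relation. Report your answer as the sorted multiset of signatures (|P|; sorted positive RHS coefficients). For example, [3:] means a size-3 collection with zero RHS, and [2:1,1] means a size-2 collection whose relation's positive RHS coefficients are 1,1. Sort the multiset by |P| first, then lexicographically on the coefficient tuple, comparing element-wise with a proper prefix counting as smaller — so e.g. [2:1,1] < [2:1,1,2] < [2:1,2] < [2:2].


Minimal non-faces — 22 found among 10 rays, 16 max cones:

  P={2,7}:  v_{2} + v_{7} = 0  →  sig = [2:]
  P={4,10}:  v_{4} + v_{10} = 0  →  sig = [2:]
  P={6,9}:  v_{6} + v_{9} = 0  →  sig = [2:]
  P={1,3}:  v_{1} + v_{3} = v_{6}  →  sig = [2:1]
  P={1,4}:  v_{1} + v_{4} = v_{8}  →  sig = [2:1]
  P={1,6}:  v_{1} + v_{6} = v_{5}  →  sig = [2:1]
  P={1,7}:  v_{1} + v_{7} = v_{4}  →  sig = [2:1]
  P={1,10}:  v_{1} + v_{10} = v_{2}  →  sig = [2:1]
  P={2,4}:  v_{2} + v_{4} = v_{1}  →  sig = [2:1]
  P={5,9}:  v_{5} + v_{9} = v_{1}  →  sig = [2:1]
  P={8,10}:  v_{8} + v_{10} = v_{1}  →  sig = [2:1]
  P={2,3}:  v_{2} + v_{3} = v_{6} + v_{10}  →  sig = [2:1,1]
  P={3,4}:  v_{3} + v_{4} = v_{6} + v_{7}  →  sig = [2:1,1]
  P={3,8}:  v_{3} + v_{8} = v_{4} + v_{6}  →  sig = [2:1,1]
  P={3,9}:  v_{3} + v_{9} = v_{7} + v_{10}  →  sig = [2:1,1]
  P={5,7}:  v_{5} + v_{7} = v_{4} + v_{6}  →  sig = [2:1,1]
  P={5,10}:  v_{5} + v_{10} = v_{2} + v_{6}  →  sig = [2:1,1]
  P={6,8}:  v_{6} + v_{8} = v_{4} + v_{5}  →  sig = [2:1,1]
  P={2,8}:  v_{2} + v_{8} = 2·v_{1}  →  sig = [2:2]
  P={3,5}:  v_{3} + v_{5} = 2·v_{6}  →  sig = [2:2]
  P={7,8}:  v_{7} + v_{8} = 2·v_{4}  →  sig = [2:2]
  P={6,7,10}:  v_{6} + v_{7} + v_{10} = v_{3}  →  sig = [3:1]

Signatures (|P|; sorted positive RHS coefficients), sorted:
[[2:], [2:], [2:], [2:1], [2:1], [2:1], [2:1], [2:1], [2:1], [2:1], [2:1], [2:1,1], [2:1,1], [2:1,1], [2:1,1], [2:1,1], [2:1,1], [2:1,1], [2:2], [2:2], [2:2], [3:1]]


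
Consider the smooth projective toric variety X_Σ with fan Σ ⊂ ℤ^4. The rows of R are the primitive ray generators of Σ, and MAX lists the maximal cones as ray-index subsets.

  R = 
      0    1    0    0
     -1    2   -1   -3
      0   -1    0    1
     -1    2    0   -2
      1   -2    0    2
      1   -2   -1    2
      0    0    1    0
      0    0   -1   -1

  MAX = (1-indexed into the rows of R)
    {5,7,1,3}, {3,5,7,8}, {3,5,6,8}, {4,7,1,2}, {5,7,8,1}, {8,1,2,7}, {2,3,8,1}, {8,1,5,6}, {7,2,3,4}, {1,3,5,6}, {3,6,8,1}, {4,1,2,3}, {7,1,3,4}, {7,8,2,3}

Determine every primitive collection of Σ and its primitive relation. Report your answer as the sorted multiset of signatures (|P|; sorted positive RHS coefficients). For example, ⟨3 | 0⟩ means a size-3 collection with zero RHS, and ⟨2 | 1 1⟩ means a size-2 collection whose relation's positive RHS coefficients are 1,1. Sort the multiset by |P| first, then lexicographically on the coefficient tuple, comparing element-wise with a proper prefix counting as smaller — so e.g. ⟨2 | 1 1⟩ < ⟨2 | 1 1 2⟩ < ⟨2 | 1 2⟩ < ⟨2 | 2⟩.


Δ(Σ) — 8 vertices, 9 min non-faces:

  P = {4,5}:  v_{4} + v_{5} = 0  so sig = ⟨2 | 0⟩
  P = {2,5}:  v_{2} + v_{5} = v_{8}  so sig = ⟨2 | 1⟩
  P = {4,8}:  v_{4} + v_{8} = v_{2}  so sig = ⟨2 | 1⟩
  P = {6,7}:  v_{6} + v_{7} = v_{5}  so sig = ⟨2 | 1⟩
  P = {4,6}:  v_{4} + v_{6} = v_{1} + v_{3} + v_{8}  so sig = ⟨2 | 1 1 1⟩
  P = {2,6}:  v_{2} + v_{6} = v_{1} + v_{3} + 2·v_{8}  so sig = ⟨2 | 1 1 2⟩
  P = {1,3,7,8}:  v_{1} + v_{3} + v_{7} + v_{8} = 0  so sig = ⟨4 | 0⟩
  P = {1,2,3,7}:  v_{1} + v_{2} + v_{3} + v_{7} = v_{4}  so sig = ⟨4 | 1⟩
  P = {1,3,5,8}:  v_{1} + v_{3} + v_{5} + v_{8} = v_{6}  so sig = ⟨4 | 1⟩

Signatures (|P|; sorted positive RHS coefficients), sorted:
{ ⟨2 | 0⟩,  ⟨2 | 1⟩ ×3,  ⟨2 | 1 1 1⟩,  ⟨2 | 1 1 2⟩,  ⟨4 | 0⟩,  ⟨4 | 1⟩ ×2 }


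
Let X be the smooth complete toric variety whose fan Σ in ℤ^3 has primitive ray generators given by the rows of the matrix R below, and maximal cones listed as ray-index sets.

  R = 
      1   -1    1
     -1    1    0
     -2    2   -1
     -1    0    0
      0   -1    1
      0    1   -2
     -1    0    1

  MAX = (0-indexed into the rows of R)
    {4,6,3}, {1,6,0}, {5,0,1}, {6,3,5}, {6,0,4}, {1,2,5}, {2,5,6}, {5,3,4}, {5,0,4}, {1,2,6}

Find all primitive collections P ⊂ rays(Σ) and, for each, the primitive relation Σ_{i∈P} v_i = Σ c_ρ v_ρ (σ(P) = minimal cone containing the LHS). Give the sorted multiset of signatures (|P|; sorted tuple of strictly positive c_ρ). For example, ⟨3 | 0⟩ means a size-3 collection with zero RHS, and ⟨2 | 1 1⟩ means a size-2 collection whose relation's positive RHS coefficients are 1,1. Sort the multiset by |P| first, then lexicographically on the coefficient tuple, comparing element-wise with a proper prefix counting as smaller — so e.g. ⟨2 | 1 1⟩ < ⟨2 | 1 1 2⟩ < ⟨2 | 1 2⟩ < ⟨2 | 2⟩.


Minimal non-faces — 9 found among 7 rays, 10 max cones:

  {0,2}:  v_{0} + v_{2} = v_{1}  ⟹  sig = ⟨2 | 1⟩
  {0,3}:  v_{0} + v_{3} = v_{4}  ⟹  sig = ⟨2 | 1⟩
  {1,4}:  v_{1} + v_{4} = v_{6}  ⟹  sig = ⟨2 | 1⟩
  {1,3}:  v_{1} + v_{3} = v_{5} + 2·v_{6}  ⟹  sig = ⟨2 | 1 2⟩
  {2,4}:  v_{2} + v_{4} = v_{5} + 2·v_{6}  ⟹  sig = ⟨2 | 1 2⟩
  {2,3}:  v_{2} + v_{3} = 2·v_{5} + 3·v_{6}  ⟹  sig = ⟨2 | 2 3⟩
  {0,5,6}:  v_{0} + v_{5} + v_{6} = 0  ⟹  sig = ⟨3 | 0⟩
  {1,5,6}:  v_{1} + v_{5} + v_{6} = v_{2}  ⟹  sig = ⟨3 | 1⟩
  {4,5,6}:  v_{4} + v_{5} + v_{6} = v_{3}  ⟹  sig = ⟨3 | 1⟩

so the primitive-relation signature multiset is
    |P|=2: 6 collections, coeffs (1), (1), (1), (1,2), (1,2), (2,3)
    |P|=3: 3 collections, coeffs (), (1), (1)


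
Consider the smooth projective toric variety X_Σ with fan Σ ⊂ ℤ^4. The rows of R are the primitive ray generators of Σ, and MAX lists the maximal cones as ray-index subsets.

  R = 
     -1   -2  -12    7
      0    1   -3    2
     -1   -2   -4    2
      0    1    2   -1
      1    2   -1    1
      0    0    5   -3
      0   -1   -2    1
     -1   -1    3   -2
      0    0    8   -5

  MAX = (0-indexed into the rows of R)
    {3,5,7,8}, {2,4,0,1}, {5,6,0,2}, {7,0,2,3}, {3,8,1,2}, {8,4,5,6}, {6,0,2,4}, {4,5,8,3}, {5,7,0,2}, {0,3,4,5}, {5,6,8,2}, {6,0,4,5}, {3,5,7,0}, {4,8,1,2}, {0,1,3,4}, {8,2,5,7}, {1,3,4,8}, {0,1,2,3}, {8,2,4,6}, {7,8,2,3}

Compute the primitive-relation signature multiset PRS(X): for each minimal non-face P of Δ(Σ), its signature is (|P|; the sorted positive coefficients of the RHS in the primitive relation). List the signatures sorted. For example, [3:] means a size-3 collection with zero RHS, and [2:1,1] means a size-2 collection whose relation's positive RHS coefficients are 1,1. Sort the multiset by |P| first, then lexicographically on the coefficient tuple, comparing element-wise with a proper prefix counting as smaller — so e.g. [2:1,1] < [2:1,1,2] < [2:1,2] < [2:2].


10 minimal non-faces of Δ(Σ) (on 9 rays):

  P = {3,6}:  v_{3} + v_{6} = 0  so sig = [2:]
  P = {0,8}:  v_{0} + v_{8} = v_{2}  so sig = [2:1]
  P = {1,5}:  v_{1} + v_{5} = v_{3}  so sig = [2:1]
  P = {4,7}:  v_{4} + v_{7} = v_{3}  so sig = [2:1]
  P = {1,6}:  v_{1} + v_{6} = v_{2} + v_{4}  so sig = [2:1,1]
  P = {6,7}:  v_{6} + v_{7} = v_{2} + v_{5}  so sig = [2:1,1]
  P = {1,7}:  v_{1} + v_{7} = v_{2} + 2·v_{3}  so sig = [2:1,2]
  P = {2,4,5}:  v_{2} + v_{4} + v_{5} = 0  so sig = [3:]
  P = {2,3,4}:  v_{2} + v_{3} + v_{4} = v_{1}  so sig = [3:1]
  P = {2,3,5}:  v_{2} + v_{3} + v_{5} = v_{7}  so sig = [3:1]

so the primitive-relation signature multiset is
{ [2:],  [2:1] ×3,  [2:1,1] ×2,  [2:1,2],  [3:],  [3:1] ×2 }


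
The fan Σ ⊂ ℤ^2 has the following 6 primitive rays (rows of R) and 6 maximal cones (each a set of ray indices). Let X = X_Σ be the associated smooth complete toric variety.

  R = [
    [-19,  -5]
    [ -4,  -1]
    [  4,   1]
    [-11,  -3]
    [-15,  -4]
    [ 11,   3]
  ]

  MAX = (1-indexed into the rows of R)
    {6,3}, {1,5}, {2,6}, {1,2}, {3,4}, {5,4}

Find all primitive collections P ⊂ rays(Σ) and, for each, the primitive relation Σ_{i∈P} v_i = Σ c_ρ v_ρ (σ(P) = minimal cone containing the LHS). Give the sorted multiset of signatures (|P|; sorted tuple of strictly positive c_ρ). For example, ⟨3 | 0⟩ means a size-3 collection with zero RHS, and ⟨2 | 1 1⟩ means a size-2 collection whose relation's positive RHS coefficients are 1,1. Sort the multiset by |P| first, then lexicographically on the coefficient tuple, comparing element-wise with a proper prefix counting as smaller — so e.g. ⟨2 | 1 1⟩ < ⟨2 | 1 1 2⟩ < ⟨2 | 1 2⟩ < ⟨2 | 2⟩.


9 collections generate NE(X_Σ); each relation:

  P={2,3}:  v_{2} + v_{3} = 0  ⇒ sig = ⟨2 | 0⟩
  P={4,6}:  v_{4} + v_{6} = 0  ⇒ sig = ⟨2 | 0⟩
  P={1,3}:  v_{1} + v_{3} = v_{5}  ⇒ sig = ⟨2 | 1⟩
  P={2,4}:  v_{2} + v_{4} = v_{5}  ⇒ sig = ⟨2 | 1⟩
  P={2,5}:  v_{2} + v_{5} = v_{1}  ⇒ sig = ⟨2 | 1⟩
  P={3,5}:  v_{3} + v_{5} = v_{4}  ⇒ sig = ⟨2 | 1⟩
  P={5,6}:  v_{5} + v_{6} = v_{2}  ⇒ sig = ⟨2 | 1⟩
  P={1,4}:  v_{1} + v_{4} = 2·v_{5}  ⇒ sig = ⟨2 | 2⟩
  P={1,6}:  v_{1} + v_{6} = 2·v_{2}  ⇒ sig = ⟨2 | 2⟩

Sorted signature multiset PRS(X):
    ⟨2 | 0⟩
    ⟨2 | 0⟩
    ⟨2 | 1⟩
    ⟨2 | 1⟩
    ⟨2 | 1⟩
    ⟨2 | 1⟩
    ⟨2 | 1⟩
    ⟨2 | 2⟩
    ⟨2 | 2⟩


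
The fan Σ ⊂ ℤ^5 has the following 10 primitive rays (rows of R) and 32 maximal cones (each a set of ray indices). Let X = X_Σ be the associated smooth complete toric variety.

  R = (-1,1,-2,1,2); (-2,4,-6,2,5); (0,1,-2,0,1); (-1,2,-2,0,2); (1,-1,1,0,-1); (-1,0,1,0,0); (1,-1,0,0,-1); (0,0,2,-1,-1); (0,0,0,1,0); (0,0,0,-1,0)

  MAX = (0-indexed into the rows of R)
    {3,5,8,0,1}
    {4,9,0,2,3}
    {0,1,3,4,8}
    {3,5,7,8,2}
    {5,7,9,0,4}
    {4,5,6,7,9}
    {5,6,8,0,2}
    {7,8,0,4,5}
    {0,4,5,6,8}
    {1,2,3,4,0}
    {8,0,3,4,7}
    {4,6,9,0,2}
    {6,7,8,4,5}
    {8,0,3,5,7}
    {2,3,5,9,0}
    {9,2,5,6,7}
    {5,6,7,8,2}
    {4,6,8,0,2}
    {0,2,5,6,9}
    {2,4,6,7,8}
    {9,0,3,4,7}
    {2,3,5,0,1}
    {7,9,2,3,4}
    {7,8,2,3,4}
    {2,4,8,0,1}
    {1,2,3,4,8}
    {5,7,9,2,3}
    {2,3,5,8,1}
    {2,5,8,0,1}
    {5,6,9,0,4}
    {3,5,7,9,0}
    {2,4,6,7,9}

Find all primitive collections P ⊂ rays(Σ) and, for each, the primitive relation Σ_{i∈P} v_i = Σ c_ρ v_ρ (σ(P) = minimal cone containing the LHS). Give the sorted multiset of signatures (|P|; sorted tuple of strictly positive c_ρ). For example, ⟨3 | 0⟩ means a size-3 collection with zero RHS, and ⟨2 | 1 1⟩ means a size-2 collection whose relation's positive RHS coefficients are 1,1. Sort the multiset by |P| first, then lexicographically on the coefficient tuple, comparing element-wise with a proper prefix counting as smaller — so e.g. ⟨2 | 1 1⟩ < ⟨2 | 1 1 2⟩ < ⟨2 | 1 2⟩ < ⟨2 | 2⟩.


11 minimal non-faces of Δ(Σ) (on 10 rays):

  • {8,9}:  v_{8} + v_{9} = 0  so sig = ⟨2 | 0⟩
  • {3,6}:  v_{3} + v_{6} = v_{2}  so sig = ⟨2 | 1⟩
  • {1,9}:  v_{1} + v_{9} = v_{0} + v_{2} + v_{3}  so sig = ⟨2 | 1 1 1⟩
  • {1,6}:  v_{1} + v_{6} = v_{0} + 2·v_{2} + v_{8}  so sig = ⟨2 | 1 1 2⟩
  • {1,7}:  v_{1} + v_{7} = 2·v_{3} + v_{8}  so sig = ⟨2 | 1 2⟩
  • {0,6,7}:  v_{0} + v_{6} + v_{7} = 0  so sig = ⟨3 | 0⟩
  • {2,4,5}:  v_{2} + v_{4} + v_{5} = 0  so sig = ⟨3 | 0⟩
  • {0,2,7}:  v_{0} + v_{2} + v_{7} = v_{3}  so sig = ⟨3 | 1⟩
  • {3,4,5}:  v_{3} + v_{4} + v_{5} = v_{0} + v_{7}  so sig = ⟨3 | 1 1⟩
  • {1,4,5}:  v_{1} + v_{4} + v_{5} = v_{0} + v_{3} + v_{8}  so sig = ⟨3 | 1 1 1⟩
  • {0,2,3,8}:  v_{0} + v_{2} + v_{3} + v_{8} = v_{1}  so sig = ⟨4 | 1⟩

Sorted signature multiset PRS(X):
[⟨2 | 0⟩, ⟨2 | 1⟩, ⟨2 | 1 1 1⟩, ⟨2 | 1 1 2⟩, ⟨2 | 1 2⟩, ⟨3 | 0⟩, ⟨3 | 0⟩, ⟨3 | 1⟩, ⟨3 | 1 1⟩, ⟨3 | 1 1 1⟩, ⟨4 | 1⟩]


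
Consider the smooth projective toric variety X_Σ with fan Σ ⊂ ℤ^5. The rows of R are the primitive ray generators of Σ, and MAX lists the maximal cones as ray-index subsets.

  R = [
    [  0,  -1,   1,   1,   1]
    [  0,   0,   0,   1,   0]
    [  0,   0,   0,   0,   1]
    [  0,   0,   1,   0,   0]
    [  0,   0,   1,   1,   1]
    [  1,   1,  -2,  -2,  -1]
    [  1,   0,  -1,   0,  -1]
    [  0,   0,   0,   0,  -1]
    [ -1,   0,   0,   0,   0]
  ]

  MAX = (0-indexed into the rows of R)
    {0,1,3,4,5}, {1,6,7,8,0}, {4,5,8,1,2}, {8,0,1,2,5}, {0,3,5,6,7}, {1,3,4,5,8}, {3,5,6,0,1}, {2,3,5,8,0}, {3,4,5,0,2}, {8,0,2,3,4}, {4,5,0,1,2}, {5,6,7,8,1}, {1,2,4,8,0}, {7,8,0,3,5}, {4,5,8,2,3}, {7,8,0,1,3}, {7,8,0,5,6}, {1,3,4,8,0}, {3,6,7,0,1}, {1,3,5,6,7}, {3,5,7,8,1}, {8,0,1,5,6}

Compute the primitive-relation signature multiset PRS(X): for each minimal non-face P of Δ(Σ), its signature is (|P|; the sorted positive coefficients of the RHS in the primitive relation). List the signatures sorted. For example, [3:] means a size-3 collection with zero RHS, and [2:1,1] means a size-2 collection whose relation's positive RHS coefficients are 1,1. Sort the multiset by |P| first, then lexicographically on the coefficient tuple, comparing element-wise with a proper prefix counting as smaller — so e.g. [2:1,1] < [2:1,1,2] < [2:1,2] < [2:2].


9 minimal non-faces of Δ(Σ) (on 9 rays):

  {2,7}:  v_{2} + v_{7} = 0  →  sig = [2:]
  {4,7}:  v_{4} + v_{7} = v_{1} + v_{3}  →  sig = [2:1,1]
  {2,6}:  v_{2} + v_{6} = v_{0} + v_{1} + v_{5}  →  sig = [2:1,1,1]
  {4,6}:  v_{4} + v_{6} = v_{0} + 2·v_{1} + v_{3} + v_{5}  →  sig = [2:1,1,1,2]
  {1,2,3}:  v_{1} + v_{2} + v_{3} = v_{4}  →  sig = [3:1]
  {3,6,8}:  v_{3} + v_{6} + v_{8} = v_{7}  →  sig = [3:1]
  {0,1,5,7}:  v_{0} + v_{1} + v_{5} + v_{7} = v_{6}  →  sig = [4:1]
  {0,4,5,8}:  v_{0} + v_{4} + v_{5} + v_{8} = v_{2}  →  sig = [4:1]
  {0,1,3,5,8}:  v_{0} + v_{1} + v_{3} + v_{5} + v_{8} = 0  →  sig = [5:]

Signatures (|P|; sorted positive RHS coefficients), sorted:
{ [2:],  [2:1,1],  [2:1,1,1],  [2:1,1,1,2],  [3:1] ×2,  [4:1] ×2,  [5:] }


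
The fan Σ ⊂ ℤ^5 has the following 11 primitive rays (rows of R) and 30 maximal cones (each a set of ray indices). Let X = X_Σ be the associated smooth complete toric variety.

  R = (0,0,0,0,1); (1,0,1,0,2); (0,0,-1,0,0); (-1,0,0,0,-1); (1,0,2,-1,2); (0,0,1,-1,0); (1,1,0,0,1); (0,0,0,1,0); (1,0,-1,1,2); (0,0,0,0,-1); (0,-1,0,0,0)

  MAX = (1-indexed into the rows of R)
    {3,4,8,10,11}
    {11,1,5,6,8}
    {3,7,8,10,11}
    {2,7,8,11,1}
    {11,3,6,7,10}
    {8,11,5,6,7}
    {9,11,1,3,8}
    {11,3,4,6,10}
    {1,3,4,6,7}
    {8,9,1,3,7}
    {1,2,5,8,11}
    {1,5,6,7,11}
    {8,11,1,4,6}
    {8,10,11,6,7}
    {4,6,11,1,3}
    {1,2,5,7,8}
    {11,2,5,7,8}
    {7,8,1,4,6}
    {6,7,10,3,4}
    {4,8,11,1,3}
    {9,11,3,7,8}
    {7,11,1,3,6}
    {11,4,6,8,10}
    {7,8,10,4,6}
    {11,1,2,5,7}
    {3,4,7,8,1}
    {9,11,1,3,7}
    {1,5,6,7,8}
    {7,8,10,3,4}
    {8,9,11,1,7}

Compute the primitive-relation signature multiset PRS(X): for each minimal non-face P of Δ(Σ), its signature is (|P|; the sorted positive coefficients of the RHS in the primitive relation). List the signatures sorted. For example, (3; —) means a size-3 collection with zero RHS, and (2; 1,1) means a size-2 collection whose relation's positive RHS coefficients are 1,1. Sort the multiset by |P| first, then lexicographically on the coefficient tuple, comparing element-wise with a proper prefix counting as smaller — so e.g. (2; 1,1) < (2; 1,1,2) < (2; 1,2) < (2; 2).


18 minimal non-faces of Δ(Σ) (on 11 rays):

  P={1,10}:  v_{1} + v_{10} = 0  ⟹  sig = (2; —)
  P={2,6}:  v_{2} + v_{6} = v_{5}  ⟹  sig = (2; 1)
  P={2,3}:  v_{2} + v_{3} = v_{1} + v_{7} + v_{11}  ⟹  sig = (2; 1,1,1)
  P={2,4}:  v_{2} + v_{4} = v_{1} + v_{6} + v_{8}  ⟹  sig = (2; 1,1,1)
  P={4,9}:  v_{4} + v_{9} = v_{1} + v_{3} + v_{8}  ⟹  sig = (2; 1,1,1)
  P={6,9}:  v_{6} + v_{9} = v_{1} + v_{7} + v_{11}  ⟹  sig = (2; 1,1,1)
  P={2,10}:  v_{2} + v_{10} = v_{6} + v_{7} + v_{8} + v_{11}  ⟹  sig = (2; 1,1,1,1)
  P={3,5}:  v_{3} + v_{5} = v_{1} + v_{6} + v_{7} + v_{11}  ⟹  sig = (2; 1,1,1,1)
  P={5,9}:  v_{5} + v_{9} = v_{1} + v_{2} + v_{7} + v_{11}  ⟹  sig = (2; 1,1,1,1)
  P={9,10}:  v_{9} + v_{10} = v_{3} + v_{7} + v_{8} + v_{11}  ⟹  sig = (2; 1,1,1,1)
  P={5,10}:  v_{5} + v_{10} = 2·v_{6} + v_{7} + v_{8} + v_{11}  ⟹  sig = (2; 1,1,1,2)
  P={4,5}:  v_{4} + v_{5} = v_{1} + 2·v_{6} + v_{8}  ⟹  sig = (2; 1,1,2)
  P={2,9}:  v_{2} + v_{9} = 2·v_{1} + 2·v_{7} + v_{8} + 2·v_{11}  ⟹  sig = (2; 1,2,2,2)
  P={3,6,8}:  v_{3} + v_{6} + v_{8} = 0  ⟹  sig = (3; —)
  P={4,7,11}:  v_{4} + v_{7} + v_{11} = 0  ⟹  sig = (3; —)
  P={1,3,7,8,11}:  v_{1} + v_{3} + v_{7} + v_{8} + v_{11} = v_{9}  ⟹  sig = (5; 1)
  P={1,6,7,8,11}:  v_{1} + v_{6} + v_{7} + v_{8} + v_{11} = v_{2}  ⟹  sig = (5; 1)
  P={1,5,7,8,11}:  v_{1} + v_{5} + v_{7} + v_{8} + v_{11} = 2·v_{2}  ⟹  sig = (5; 2)

so the primitive-relation signature multiset is
    |P|=2: 13 collections, coeffs (), (1), (1,1,1), (1,1,1), (1,1,1), (1,1,1), (1,1,1,1), (1,1,1,1), (1,1,1,1), (1,1,1,1), (1,1,1,2), (1,1,2), (1,2,2,2)
    |P|=3: 2 collections, coeffs (), ()
    |P|=5: 3 collections, coeffs (1), (1), (2)


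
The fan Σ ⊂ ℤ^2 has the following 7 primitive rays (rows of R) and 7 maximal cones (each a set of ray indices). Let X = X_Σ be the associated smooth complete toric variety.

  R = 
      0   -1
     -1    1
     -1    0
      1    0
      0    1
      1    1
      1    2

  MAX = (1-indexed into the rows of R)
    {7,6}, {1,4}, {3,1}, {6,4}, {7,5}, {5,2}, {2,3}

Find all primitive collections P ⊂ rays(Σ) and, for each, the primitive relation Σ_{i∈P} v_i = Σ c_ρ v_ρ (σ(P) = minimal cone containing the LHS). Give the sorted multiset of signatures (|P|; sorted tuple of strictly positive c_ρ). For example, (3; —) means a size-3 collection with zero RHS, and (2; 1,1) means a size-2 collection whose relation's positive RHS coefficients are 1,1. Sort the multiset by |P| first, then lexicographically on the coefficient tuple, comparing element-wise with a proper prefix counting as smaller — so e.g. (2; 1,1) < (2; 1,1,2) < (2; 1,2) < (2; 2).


14 collections generate NE(X_Σ); each relation:

  P={1,5}:  v_{1} + v_{5} = 0 ; sig = (2; —)
  P={3,4}:  v_{3} + v_{4} = 0 ; sig = (2; —)
  P={1,2}:  v_{1} + v_{2} = v_{3} ; sig = (2; 1)
  P={1,6}:  v_{1} + v_{6} = v_{4} ; sig = (2; 1)
  P={1,7}:  v_{1} + v_{7} = v_{6} ; sig = (2; 1)
  P={2,4}:  v_{2} + v_{4} = v_{5} ; sig = (2; 1)
  P={3,5}:  v_{3} + v_{5} = v_{2} ; sig = (2; 1)
  P={3,6}:  v_{3} + v_{6} = v_{5} ; sig = (2; 1)
  P={4,5}:  v_{4} + v_{5} = v_{6} ; sig = (2; 1)
  P={5,6}:  v_{5} + v_{6} = v_{7} ; sig = (2; 1)
  P={2,6}:  v_{2} + v_{6} = 2·v_{5} ; sig = (2; 2)
  P={3,7}:  v_{3} + v_{7} = 2·v_{5} ; sig = (2; 2)
  P={4,7}:  v_{4} + v_{7} = 2·v_{6} ; sig = (2; 2)
  P={2,7}:  v_{2} + v_{7} = 3·v_{5} ; sig = (2; 3)

so the primitive-relation signature multiset is
[(2; —), (2; —), (2; 1), (2; 1), (2; 1), (2; 1), (2; 1), (2; 1), (2; 1), (2; 1), (2; 2), (2; 2), (2; 2), (2; 3)]
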